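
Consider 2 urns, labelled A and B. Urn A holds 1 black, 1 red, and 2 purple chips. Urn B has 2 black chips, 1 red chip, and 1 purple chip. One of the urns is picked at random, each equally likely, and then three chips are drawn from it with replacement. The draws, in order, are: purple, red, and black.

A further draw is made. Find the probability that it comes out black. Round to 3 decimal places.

For each hypothesis, P(data | H) works out to: P(data | urn A) = (2/4)(1/4)(1/4) = 1/32; P(data | urn B) = (1/4)(1/4)(2/4) = 1/32.
Multiplying each by its prior: 1/2 · 1/32 = 1/64, 1/2 · 1/32 = 1/64; summing to 1/32.
The posterior is then P(urn A | data) = 1/2, P(urn B | data) = 1/2.
Averaging over the posterior, P(black next | data) = (1/4)(1/2) + (1/2)(1/2) = 3/8.

0.375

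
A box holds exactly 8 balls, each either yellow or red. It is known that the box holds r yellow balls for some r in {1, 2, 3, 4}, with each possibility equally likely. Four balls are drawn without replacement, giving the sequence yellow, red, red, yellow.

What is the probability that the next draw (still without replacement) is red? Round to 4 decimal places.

0.6852

The likelihood of the observed sequence under each hypothesis: P(data | r = 1) = (1/8)(7/7)(6/6)(0/5) = 0; P(data | r = 2) = (2/8)(6/7)(5/6)(1/5) = 1/28; P(data | r = 3) = (3/8)(5/7)(4/6)(2/5) = 1/14; P(data | r = 4) = (4/8)(4/7)(3/6)(3/5) = 3/35.
Multiplying each by its prior: 1/4 · 0 = 0, 1/4 · 1/28 = 1/112, 1/4 · 1/14 = 1/56, 1/4 · 3/35 = 3/140; summing to 27/560.
Normalising, the posterior is P(r = 1 | data) = 0, P(r = 2 | data) = 5/27, P(r = 3 | data) = 10/27, P(r = 4 | data) = 4/9.
So P(red next | data) = Σ P(red next | H) P(H | data) = (1)(5/27) + (3/4)(10/27) + (1/2)(4/9) = 37/54.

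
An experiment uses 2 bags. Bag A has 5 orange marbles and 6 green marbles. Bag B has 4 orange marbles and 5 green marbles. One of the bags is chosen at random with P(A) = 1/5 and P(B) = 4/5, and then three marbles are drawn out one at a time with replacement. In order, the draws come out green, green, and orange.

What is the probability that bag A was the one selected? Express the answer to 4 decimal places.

The likelihood of the observed sequence under each hypothesis: P(data | bag A) = (6/11)(6/11)(5/11) = 0.13524; P(data | bag B) = (5/9)(5/9)(4/9) = 0.13717.
The prior-weighted likelihoods are 1/5 · 0.13524 = 0.027047, 4/5 · 0.13717 = 0.10974; with total 0.13679.
Therefore the posterior P(bag A | data) = (0.027047) / (0.13679) = 0.19773.

0.1977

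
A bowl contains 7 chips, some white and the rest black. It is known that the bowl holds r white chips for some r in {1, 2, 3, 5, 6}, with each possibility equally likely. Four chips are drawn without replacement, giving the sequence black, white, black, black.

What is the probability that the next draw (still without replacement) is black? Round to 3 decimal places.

0.718

The likelihood of the observed sequence under each hypothesis: P(data | r = 1) = (6/7)(1/6)(5/5)(4/4) = 1/7; P(data | r = 2) = (5/7)(2/6)(4/5)(3/4) = 1/7; P(data | r = 3) = (4/7)(3/6)(3/5)(2/4) = 3/35; P(data | r = 5) = (2/7)(5/6)(1/5)(0/4) = 0; P(data | r = 6) = (1/7)(6/6)(0/5) = 0.
Weighting by the prior gives 1/5 · 1/7 = 1/35, 1/5 · 1/7 = 1/35, 1/5 · 3/35 = 3/175, 1/5 · 0 = 0, 1/5 · 0 = 0; summing to 13/175.
Dividing through by the total gives posterior P(r = 1 | data) = 5/13, P(r = 2 | data) = 5/13, P(r = 3 | data) = 3/13, P(r = 5 | data) = 0, P(r = 6 | data) = 0.
So P(black next | data) = Σ P(black next | H) P(H | data) = (1)(5/13) + (2/3)(5/13) + (1/3)(3/13) = 28/39.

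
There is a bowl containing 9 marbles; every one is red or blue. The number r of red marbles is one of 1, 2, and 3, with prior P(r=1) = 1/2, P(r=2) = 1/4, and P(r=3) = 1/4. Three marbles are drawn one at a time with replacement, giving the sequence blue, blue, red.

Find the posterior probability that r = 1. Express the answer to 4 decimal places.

0.3832

Under each hypothesis, the probability of the observed sequence is: P(data | r = 1) = (8/9)(8/9)(1/9) = 0.087791; P(data | r = 2) = (7/9)(7/9)(2/9) = 0.13443; P(data | r = 3) = (6/9)(6/9)(3/9) = 0.14815.
The prior-weighted likelihoods are 1/2 · 0.087791 = 0.043896, 1/4 · 0.13443 = 0.033608, 1/4 · 0.14815 = 0.037037; these sum to 0.11454.
Hence P(r = 1 | data) = (0.043896) / (0.11454) = 0.38323.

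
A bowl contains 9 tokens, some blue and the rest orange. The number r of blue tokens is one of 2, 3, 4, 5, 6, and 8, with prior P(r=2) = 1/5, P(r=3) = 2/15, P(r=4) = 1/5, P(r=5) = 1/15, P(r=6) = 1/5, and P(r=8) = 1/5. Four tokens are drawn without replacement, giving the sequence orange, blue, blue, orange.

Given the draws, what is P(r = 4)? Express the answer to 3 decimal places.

0.341

The likelihood of the observed sequence under each hypothesis: P(data | r = 2) = (7/9)(2/8)(1/7)(6/6) = 1/36; P(data | r = 3) = (6/9)(3/8)(2/7)(5/6) = 5/84; P(data | r = 4) = (5/9)(4/8)(3/7)(4/6) = 5/63; P(data | r = 5) = (4/9)(5/8)(4/7)(3/6) = 5/63; P(data | r = 6) = (3/9)(6/8)(5/7)(2/6) = 5/84; P(data | r = 8) = (1/9)(8/8)(7/7)(0/6) = 0.
The prior-weighted likelihoods are 1/5 · 1/36 = 1/180, 2/15 · 5/84 = 1/126, 1/5 · 5/63 = 1/63, 1/15 · 5/63 = 1/189, 1/5 · 5/84 = 1/84, 1/5 · 0 = 0; these sum to 44/945.
Therefore the posterior P(r = 4 | data) = (1/63) / (44/945) = 15/44.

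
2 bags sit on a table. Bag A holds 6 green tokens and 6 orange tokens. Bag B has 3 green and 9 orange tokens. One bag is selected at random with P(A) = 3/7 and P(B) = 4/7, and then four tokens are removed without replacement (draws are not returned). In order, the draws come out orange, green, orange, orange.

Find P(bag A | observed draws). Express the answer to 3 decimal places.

Compute the likelihood of the observed sequence for each case: P(data | bag A) = (6/12)(6/11)(5/10)(4/9) = 2/33; P(data | bag B) = (9/12)(3/11)(8/10)(7/9) = 7/55.
Weighting by the prior gives 3/7 · 2/33 = 2/77, 4/7 · 7/55 = 4/55; with total 38/385.
Hence P(bag A | data) = (2/77) / (38/385) = 5/19.

0.263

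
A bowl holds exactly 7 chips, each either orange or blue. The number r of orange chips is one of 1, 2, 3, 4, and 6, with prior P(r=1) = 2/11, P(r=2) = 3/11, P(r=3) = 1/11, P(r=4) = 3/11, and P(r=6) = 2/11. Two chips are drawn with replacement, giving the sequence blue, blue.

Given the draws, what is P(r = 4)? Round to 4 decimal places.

0.1406

Under each hypothesis, the probability of the observed sequence is: P(data | r = 1) = (6/7)(6/7) = 36/49; P(data | r = 2) = (5/7)(5/7) = 25/49; P(data | r = 3) = (4/7)(4/7) = 16/49; P(data | r = 4) = (3/7)(3/7) = 9/49; P(data | r = 6) = (1/7)(1/7) = 1/49.
Weighting by the prior gives 2/11 · 36/49 = 72/539, 3/11 · 25/49 = 75/539, 1/11 · 16/49 = 16/539, 3/11 · 9/49 = 27/539, 2/11 · 1/49 = 2/539; these sum to 192/539.
Hence P(r = 4 | data) = (27/539) / (192/539) = 9/64.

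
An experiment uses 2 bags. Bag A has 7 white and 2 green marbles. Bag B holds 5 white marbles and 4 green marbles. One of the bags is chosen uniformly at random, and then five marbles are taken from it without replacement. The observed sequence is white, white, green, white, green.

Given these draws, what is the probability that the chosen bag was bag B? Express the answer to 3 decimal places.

The likelihood of the observed sequence under each hypothesis: P(data | bag A) = (7/9)(6/8)(2/7)(5/6)(1/5) = 1/36; P(data | bag B) = (5/9)(4/8)(4/7)(3/6)(3/5) = 1/21.
Weighting by the prior gives 1/2 · 1/36 = 1/72, 1/2 · 1/21 = 1/42; summing to 19/504.
Therefore the posterior P(bag B | data) = (1/42) / (19/504) = 12/19.

0.632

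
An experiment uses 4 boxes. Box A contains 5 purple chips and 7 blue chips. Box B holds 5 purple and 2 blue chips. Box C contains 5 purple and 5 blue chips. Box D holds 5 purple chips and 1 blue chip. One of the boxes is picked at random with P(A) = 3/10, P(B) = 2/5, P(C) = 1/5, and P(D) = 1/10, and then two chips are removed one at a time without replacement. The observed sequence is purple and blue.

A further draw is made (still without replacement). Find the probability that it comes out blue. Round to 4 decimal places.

For each hypothesis, P(data | H) works out to: P(data | box A) = (5/12)(7/11) = 0.26515; P(data | box B) = (5/7)(2/6) = 0.2381; P(data | box C) = (5/10)(5/9) = 0.27778; P(data | box D) = (5/6)(1/5) = 0.16667.
Multiplying each by its prior: 3/10 · 0.26515 = 0.079545, 2/5 · 0.2381 = 0.095238, 1/5 · 0.27778 = 0.055556, 1/10 · 0.16667 = 0.016667; these sum to 0.24701.
Normalising, the posterior is P(box A | data) = 0.32204, P(box B | data) = 0.38557, P(box C | data) = 0.22492, P(box D | data) = 0.067475.
The predictive probability is P(blue next | data) = (3/5)(0.32204) + (1/5)(0.38557) + (1/2)(0.22492) + (0)(0.067475) = 0.3828.

0.3828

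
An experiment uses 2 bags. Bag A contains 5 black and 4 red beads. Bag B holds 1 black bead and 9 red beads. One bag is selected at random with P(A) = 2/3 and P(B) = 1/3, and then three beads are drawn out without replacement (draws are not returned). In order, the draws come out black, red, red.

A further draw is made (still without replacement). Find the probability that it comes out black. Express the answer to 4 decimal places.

0.4695

For each hypothesis, P(data | H) works out to: P(data | bag A) = (5/9)(4/8)(3/7) = 5/42; P(data | bag B) = (1/10)(9/9)(8/8) = 1/10.
Weighting by the prior gives 2/3 · 5/42 = 5/63, 1/3 · 1/10 = 1/30; with total 71/630.
Dividing through by the total gives posterior P(bag A | data) = 50/71, P(bag B | data) = 21/71.
So P(black next | data) = Σ P(black next | H) P(H | data) = (2/3)(50/71) + (0)(21/71) = 100/213.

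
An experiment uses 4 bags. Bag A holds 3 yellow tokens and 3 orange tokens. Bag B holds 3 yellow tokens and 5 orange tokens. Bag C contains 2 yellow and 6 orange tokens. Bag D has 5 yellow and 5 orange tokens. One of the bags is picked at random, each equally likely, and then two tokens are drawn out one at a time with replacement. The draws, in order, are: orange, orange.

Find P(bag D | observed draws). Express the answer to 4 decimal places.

0.1720

The likelihood of the observed sequence under each hypothesis: P(data | bag A) = (3/6)(3/6) = 1/4; P(data | bag B) = (5/8)(5/8) = 25/64; P(data | bag C) = (6/8)(6/8) = 9/16; P(data | bag D) = (5/10)(5/10) = 1/4.
The prior-weighted likelihoods are 1/4 · 1/4 = 1/16, 1/4 · 25/64 = 25/256, 1/4 · 9/16 = 9/64, 1/4 · 1/4 = 1/16; summing to 93/256.
By Bayes' rule, P(bag D | data) = (1/16) / (93/256) = 16/93.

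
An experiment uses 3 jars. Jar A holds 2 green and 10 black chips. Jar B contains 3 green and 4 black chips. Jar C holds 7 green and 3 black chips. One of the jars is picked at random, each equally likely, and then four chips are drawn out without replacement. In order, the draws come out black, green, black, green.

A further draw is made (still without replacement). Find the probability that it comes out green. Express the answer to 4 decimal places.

Under each hypothesis, the probability of the observed sequence is: P(data | jar A) = (10/12)(2/11)(9/10)(1/9) = 0.015152; P(data | jar B) = (4/7)(3/6)(3/5)(2/4) = 0.085714; P(data | jar C) = (3/10)(7/9)(2/8)(6/7) = 0.05.
The prior-weighted likelihoods are 1/3 · 0.015152 = 0.0050505, 1/3 · 0.085714 = 0.028571, 1/3 · 0.05 = 0.016667; with total 0.050289.
Normalising, the posterior is P(jar A | data) = 0.10043, P(jar B | data) = 0.56815, P(jar C | data) = 0.33142.
The predictive probability is P(green next | data) = (0)(0.10043) + (1/3)(0.56815) + (5/6)(0.33142) = 0.46557.

0.4656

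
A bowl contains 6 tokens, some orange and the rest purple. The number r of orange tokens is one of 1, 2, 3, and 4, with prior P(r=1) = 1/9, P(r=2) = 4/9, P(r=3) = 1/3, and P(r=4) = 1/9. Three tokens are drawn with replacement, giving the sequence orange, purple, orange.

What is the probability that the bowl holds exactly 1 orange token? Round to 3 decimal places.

Under each hypothesis, the probability of the observed sequence is: P(data | r = 1) = (1/6)(5/6)(1/6) = 0.023148; P(data | r = 2) = (2/6)(4/6)(2/6) = 0.074074; P(data | r = 3) = (3/6)(3/6)(3/6) = 0.125; P(data | r = 4) = (4/6)(2/6)(4/6) = 0.14815.
Weighting by the prior gives 1/9 · 0.023148 = 0.002572, 4/9 · 0.074074 = 0.032922, 1/3 · 0.125 = 0.041667, 1/9 · 0.14815 = 0.016461; summing to 0.093621.
So P(r = 1 | data) = (0.002572) / (0.093621) = 0.027473.

0.027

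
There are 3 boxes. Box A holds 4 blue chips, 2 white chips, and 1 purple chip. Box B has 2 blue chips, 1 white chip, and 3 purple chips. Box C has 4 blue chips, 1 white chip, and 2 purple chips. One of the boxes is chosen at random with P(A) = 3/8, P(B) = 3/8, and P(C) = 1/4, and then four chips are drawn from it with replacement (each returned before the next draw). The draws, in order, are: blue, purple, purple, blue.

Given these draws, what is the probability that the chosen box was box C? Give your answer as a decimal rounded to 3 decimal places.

0.340

Under each hypothesis, the probability of the observed sequence is: P(data | box A) = (4/7)(1/7)(1/7)(4/7) = 0.0066639; P(data | box B) = (2/6)(3/6)(3/6)(2/6) = 0.027778; P(data | box C) = (4/7)(2/7)(2/7)(4/7) = 0.026656.
Multiplying each by its prior: 3/8 · 0.0066639 = 0.002499, 3/8 · 0.027778 = 0.010417, 1/4 · 0.026656 = 0.0066639; summing to 0.01958.
Hence P(box C | data) = (0.0066639) / (0.01958) = 0.34035.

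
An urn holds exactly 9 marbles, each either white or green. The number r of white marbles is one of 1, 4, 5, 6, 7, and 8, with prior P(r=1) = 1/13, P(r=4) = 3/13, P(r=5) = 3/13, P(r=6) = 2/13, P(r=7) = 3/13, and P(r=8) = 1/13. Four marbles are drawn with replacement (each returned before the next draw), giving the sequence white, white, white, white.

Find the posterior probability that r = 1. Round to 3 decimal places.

0.000

Compute the likelihood of the observed sequence for each case: P(data | r = 1) = (1/9)(1/9)(1/9)(1/9) = 0.00015242; P(data | r = 4) = (4/9)(4/9)(4/9)(4/9) = 0.039018; P(data | r = 5) = (5/9)(5/9)(5/9)(5/9) = 0.09526; P(data | r = 6) = (6/9)(6/9)(6/9)(6/9) = 0.19753; P(data | r = 7) = (7/9)(7/9)(7/9)(7/9) = 0.36595; P(data | r = 8) = (8/9)(8/9)(8/9)(8/9) = 0.6243.
Weighting by the prior gives 1/13 · 0.00015242 = 1.1724e-05, 3/13 · 0.039018 = 0.0090043, 3/13 · 0.09526 = 0.021983, 2/13 · 0.19753 = 0.030389, 3/13 · 0.36595 = 0.08445, 1/13 · 0.6243 = 0.048023; these sum to 0.19386.
By Bayes' rule, P(r = 1 | data) = (1.1724e-05) / (0.19386) = 6.0478e-05.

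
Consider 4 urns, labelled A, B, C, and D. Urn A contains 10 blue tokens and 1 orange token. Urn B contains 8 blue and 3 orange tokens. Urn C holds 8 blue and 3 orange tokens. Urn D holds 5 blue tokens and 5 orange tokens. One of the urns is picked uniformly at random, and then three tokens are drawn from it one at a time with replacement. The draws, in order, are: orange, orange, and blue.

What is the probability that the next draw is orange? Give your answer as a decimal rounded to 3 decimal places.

For each hypothesis, P(data | H) works out to: P(data | urn A) = (1/11)(1/11)(10/11) = 0.0075131; P(data | urn B) = (3/11)(3/11)(8/11) = 0.054095; P(data | urn C) = (3/11)(3/11)(8/11) = 0.054095; P(data | urn D) = (5/10)(5/10)(5/10) = 0.125.
Multiplying each by its prior: 1/4 · 0.0075131 = 0.0018783, 1/4 · 0.054095 = 0.013524, 1/4 · 0.054095 = 0.013524, 1/4 · 0.125 = 0.03125; with total 0.060176.
Normalising, the posterior is P(urn A | data) = 0.031213, P(urn B | data) = 0.22474, P(urn C | data) = 0.22474, P(urn D | data) = 0.51931.
So P(orange next | data) = Σ P(orange next | H) P(H | data) = (1/11)(0.031213) + (3/11)(0.22474) + (3/11)(0.22474) + (1/2)(0.51931) = 0.38508.

0.385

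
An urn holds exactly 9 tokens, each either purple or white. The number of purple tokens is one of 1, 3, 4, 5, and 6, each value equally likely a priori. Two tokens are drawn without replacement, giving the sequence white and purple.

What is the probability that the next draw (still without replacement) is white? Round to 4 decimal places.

0.5476

The likelihood of the observed sequence under each hypothesis: P(data | r = 1) = (8/9)(1/8) = 1/9; P(data | r = 3) = (6/9)(3/8) = 1/4; P(data | r = 4) = (5/9)(4/8) = 5/18; P(data | r = 5) = (4/9)(5/8) = 5/18; P(data | r = 6) = (3/9)(6/8) = 1/4.
The prior-weighted likelihoods are 1/5 · 1/9 = 1/45, 1/5 · 1/4 = 1/20, 1/5 · 5/18 = 1/18, 1/5 · 5/18 = 1/18, 1/5 · 1/4 = 1/20; these sum to 7/30.
The posterior is then P(r = 1 | data) = 2/21, P(r = 3 | data) = 3/14, P(r = 4 | data) = 5/21, P(r = 5 | data) = 5/21, P(r = 6 | data) = 3/14.
So P(white next | data) = Σ P(white next | H) P(H | data) = (1)(2/21) + (5/7)(3/14) + (4/7)(5/21) + (3/7)(5/21) + (2/7)(3/14) = 23/42.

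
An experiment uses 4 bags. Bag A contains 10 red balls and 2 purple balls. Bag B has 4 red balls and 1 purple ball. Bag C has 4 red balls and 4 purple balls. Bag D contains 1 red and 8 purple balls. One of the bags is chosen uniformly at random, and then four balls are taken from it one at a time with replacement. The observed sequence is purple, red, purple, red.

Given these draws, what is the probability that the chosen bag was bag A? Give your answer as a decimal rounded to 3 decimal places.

Under each hypothesis, the probability of the observed sequence is: P(data | bag A) = (2/12)(10/12)(2/12)(10/12) = 0.01929; P(data | bag B) = (1/5)(4/5)(1/5)(4/5) = 0.0256; P(data | bag C) = (4/8)(4/8)(4/8)(4/8) = 0.0625; P(data | bag D) = (8/9)(1/9)(8/9)(1/9) = 0.0097546.
The prior-weighted likelihoods are 1/4 · 0.01929 = 0.0048225, 1/4 · 0.0256 = 0.0064, 1/4 · 0.0625 = 0.015625, 1/4 · 0.0097546 = 0.0024387; summing to 0.029286.
By Bayes' rule, P(bag A | data) = (0.0048225) / (0.029286) = 0.16467.

0.165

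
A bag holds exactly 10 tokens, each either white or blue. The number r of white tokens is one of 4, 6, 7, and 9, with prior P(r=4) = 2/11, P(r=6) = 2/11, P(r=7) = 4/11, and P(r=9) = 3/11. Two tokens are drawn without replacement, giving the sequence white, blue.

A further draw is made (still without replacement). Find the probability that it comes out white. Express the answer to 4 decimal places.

0.6667

Compute the likelihood of the observed sequence for each case: P(data | r = 4) = (4/10)(6/9) = 4/15; P(data | r = 6) = (6/10)(4/9) = 4/15; P(data | r = 7) = (7/10)(3/9) = 7/30; P(data | r = 9) = (9/10)(1/9) = 1/10.
The prior-weighted likelihoods are 2/11 · 4/15 = 8/165, 2/11 · 4/15 = 8/165, 4/11 · 7/30 = 14/165, 3/11 · 1/10 = 3/110; summing to 23/110.
Dividing through by the total gives posterior P(r = 4 | data) = 16/69, P(r = 6 | data) = 16/69, P(r = 7 | data) = 28/69, P(r = 9 | data) = 3/23.
Averaging over the posterior, P(white next | data) = (3/8)(16/69) + (5/8)(16/69) + (3/4)(28/69) + (1)(3/23) = 2/3.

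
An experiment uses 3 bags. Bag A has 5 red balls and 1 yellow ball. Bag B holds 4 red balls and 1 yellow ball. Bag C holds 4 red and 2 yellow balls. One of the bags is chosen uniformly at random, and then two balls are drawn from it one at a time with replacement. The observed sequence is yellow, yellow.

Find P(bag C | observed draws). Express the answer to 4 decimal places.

0.6211

The likelihood of the observed sequence under each hypothesis: P(data | bag A) = (1/6)(1/6) = 0.027778; P(data | bag B) = (1/5)(1/5) = 0.04; P(data | bag C) = (2/6)(2/6) = 0.11111.
Multiplying each by its prior: 1/3 · 0.027778 = 0.0092593, 1/3 · 0.04 = 0.013333, 1/3 · 0.11111 = 0.037037; these sum to 0.05963.
Therefore the posterior P(bag C | data) = (0.037037) / (0.05963) = 0.62112.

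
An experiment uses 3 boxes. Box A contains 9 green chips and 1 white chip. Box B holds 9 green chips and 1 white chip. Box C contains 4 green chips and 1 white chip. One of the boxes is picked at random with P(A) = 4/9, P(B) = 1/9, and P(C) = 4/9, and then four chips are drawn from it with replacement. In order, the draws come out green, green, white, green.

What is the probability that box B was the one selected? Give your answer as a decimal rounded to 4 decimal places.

0.0942

The likelihood of the observed sequence under each hypothesis: P(data | box A) = (9/10)(9/10)(1/10)(9/10) = 0.0729; P(data | box B) = (9/10)(9/10)(1/10)(9/10) = 0.0729; P(data | box C) = (4/5)(4/5)(1/5)(4/5) = 0.1024.
Multiplying each by its prior: 4/9 · 0.0729 = 0.0324, 1/9 · 0.0729 = 0.0081, 4/9 · 0.1024 = 0.045511; these sum to 0.086011.
Hence P(box B | data) = (0.0081) / (0.086011) = 0.094174.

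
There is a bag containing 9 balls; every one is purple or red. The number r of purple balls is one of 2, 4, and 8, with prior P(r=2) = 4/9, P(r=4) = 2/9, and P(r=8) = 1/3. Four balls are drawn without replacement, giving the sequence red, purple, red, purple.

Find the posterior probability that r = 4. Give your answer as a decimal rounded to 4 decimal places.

Compute the likelihood of the observed sequence for each case: P(data | r = 2) = (7/9)(2/8)(6/7)(1/6) = 1/36; P(data | r = 4) = (5/9)(4/8)(4/7)(3/6) = 5/63; P(data | r = 8) = (1/9)(8/8)(0/7) = 0.
Weighting by the prior gives 4/9 · 1/36 = 1/81, 2/9 · 5/63 = 10/567, 1/3 · 0 = 0; these sum to 17/567.
So P(r = 4 | data) = (10/567) / (17/567) = 10/17.

0.5882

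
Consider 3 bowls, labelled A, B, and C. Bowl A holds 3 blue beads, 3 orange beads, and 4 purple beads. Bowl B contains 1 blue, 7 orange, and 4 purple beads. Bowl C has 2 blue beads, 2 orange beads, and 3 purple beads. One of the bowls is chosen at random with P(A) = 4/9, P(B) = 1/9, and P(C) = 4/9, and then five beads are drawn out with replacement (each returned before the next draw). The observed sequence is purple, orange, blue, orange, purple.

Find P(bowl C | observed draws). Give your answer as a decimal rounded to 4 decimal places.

Compute the likelihood of the observed sequence for each case: P(data | bowl A) = (4/10)(3/10)(3/10)(3/10)(4/10) = 0.00432; P(data | bowl B) = (4/12)(7/12)(1/12)(7/12)(4/12) = 0.0031507; P(data | bowl C) = (3/7)(2/7)(2/7)(2/7)(3/7) = 0.0042839.
Weighting by the prior gives 4/9 · 0.00432 = 0.00192, 1/9 · 0.0031507 = 0.00035008, 4/9 · 0.0042839 = 0.001904; with total 0.004174.
By Bayes' rule, P(bowl C | data) = (0.001904) / (0.004174) = 0.45614.

0.4561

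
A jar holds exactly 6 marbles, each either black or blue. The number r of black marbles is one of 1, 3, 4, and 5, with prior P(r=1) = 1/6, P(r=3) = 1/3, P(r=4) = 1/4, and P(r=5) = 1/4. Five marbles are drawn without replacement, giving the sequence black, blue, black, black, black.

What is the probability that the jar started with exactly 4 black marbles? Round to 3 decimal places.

Compute the likelihood of the observed sequence for each case: P(data | r = 1) = (1/6)(5/5)(0/4) = 0; P(data | r = 3) = (3/6)(3/5)(2/4)(1/3)(0/2) = 0; P(data | r = 4) = (4/6)(2/5)(3/4)(2/3)(1/2) = 1/15; P(data | r = 5) = (5/6)(1/5)(4/4)(3/3)(2/2) = 1/6.
Weighting by the prior gives 1/6 · 0 = 0, 1/3 · 0 = 0, 1/4 · 1/15 = 1/60, 1/4 · 1/6 = 1/24; with total 7/120.
By Bayes' rule, P(r = 4 | data) = (1/60) / (7/120) = 2/7.

0.286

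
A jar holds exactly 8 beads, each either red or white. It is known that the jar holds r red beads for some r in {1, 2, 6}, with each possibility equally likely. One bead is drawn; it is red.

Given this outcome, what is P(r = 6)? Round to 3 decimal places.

Compute the likelihood of this draw for each case: P(data | r = 1) = (1/8) = 1/8; P(data | r = 2) = (2/8) = 1/4; P(data | r = 6) = (6/8) = 3/4.
Multiplying each by its prior: 1/3 · 1/8 = 1/24, 1/3 · 1/4 = 1/12, 1/3 · 3/4 = 1/4; with total 3/8.
Hence P(r = 6 | data) = (1/4) / (3/8) = 2/3.

0.667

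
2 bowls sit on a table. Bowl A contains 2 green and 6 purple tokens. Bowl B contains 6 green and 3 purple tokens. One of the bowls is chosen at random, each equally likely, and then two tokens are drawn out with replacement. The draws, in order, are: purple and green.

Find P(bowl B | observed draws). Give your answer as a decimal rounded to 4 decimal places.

0.5424

Compute the likelihood of the observed sequence for each case: P(data | bowl A) = (6/8)(2/8) = 3/16; P(data | bowl B) = (3/9)(6/9) = 2/9.
The prior-weighted likelihoods are 1/2 · 3/16 = 3/32, 1/2 · 2/9 = 1/9; summing to 59/288.
By Bayes' rule, P(bowl B | data) = (1/9) / (59/288) = 32/59.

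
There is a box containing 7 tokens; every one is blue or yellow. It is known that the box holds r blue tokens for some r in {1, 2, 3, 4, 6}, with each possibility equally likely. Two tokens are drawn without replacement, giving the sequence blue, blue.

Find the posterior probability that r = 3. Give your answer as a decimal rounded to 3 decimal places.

0.120

The likelihood of the observed sequence under each hypothesis: P(data | r = 1) = (1/7)(0/6) = 0; P(data | r = 2) = (2/7)(1/6) = 1/21; P(data | r = 3) = (3/7)(2/6) = 1/7; P(data | r = 4) = (4/7)(3/6) = 2/7; P(data | r = 6) = (6/7)(5/6) = 5/7.
Multiplying each by its prior: 1/5 · 0 = 0, 1/5 · 1/21 = 1/105, 1/5 · 1/7 = 1/35, 1/5 · 2/7 = 2/35, 1/5 · 5/7 = 1/7; these sum to 5/21.
Therefore the posterior P(r = 3 | data) = (1/35) / (5/21) = 3/25.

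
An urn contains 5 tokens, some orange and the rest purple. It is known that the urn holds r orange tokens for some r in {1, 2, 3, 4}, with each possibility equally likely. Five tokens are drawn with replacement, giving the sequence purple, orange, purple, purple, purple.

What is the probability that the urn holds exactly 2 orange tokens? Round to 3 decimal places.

Under each hypothesis, the probability of the observed sequence is: P(data | r = 1) = (4/5)(1/5)(4/5)(4/5)(4/5) = 0.08192; P(data | r = 2) = (3/5)(2/5)(3/5)(3/5)(3/5) = 0.05184; P(data | r = 3) = (2/5)(3/5)(2/5)(2/5)(2/5) = 0.01536; P(data | r = 4) = (1/5)(4/5)(1/5)(1/5)(1/5) = 0.00128.
The prior-weighted likelihoods are 1/4 · 0.08192 = 0.02048, 1/4 · 0.05184 = 0.01296, 1/4 · 0.01536 = 0.00384, 1/4 · 0.00128 = 0.00032; summing to 0.0376.
So P(r = 2 | data) = (0.01296) / (0.0376) = 0.34468.

0.345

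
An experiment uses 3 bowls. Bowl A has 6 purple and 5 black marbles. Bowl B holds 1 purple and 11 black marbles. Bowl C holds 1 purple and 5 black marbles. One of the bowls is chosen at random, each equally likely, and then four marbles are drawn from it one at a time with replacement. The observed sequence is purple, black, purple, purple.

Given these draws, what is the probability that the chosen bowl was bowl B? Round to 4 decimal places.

0.0068

For each hypothesis, P(data | H) works out to: P(data | bowl A) = (6/11)(5/11)(6/11)(6/11) = 0.073765; P(data | bowl B) = (1/12)(11/12)(1/12)(1/12) = 0.00053048; P(data | bowl C) = (1/6)(5/6)(1/6)(1/6) = 0.003858.
Multiplying each by its prior: 1/3 · 0.073765 = 0.024588, 1/3 · 0.00053048 = 0.00017683, 1/3 · 0.003858 = 0.001286; summing to 0.026051.
By Bayes' rule, P(bowl B | data) = (0.00017683) / (0.026051) = 0.0067876.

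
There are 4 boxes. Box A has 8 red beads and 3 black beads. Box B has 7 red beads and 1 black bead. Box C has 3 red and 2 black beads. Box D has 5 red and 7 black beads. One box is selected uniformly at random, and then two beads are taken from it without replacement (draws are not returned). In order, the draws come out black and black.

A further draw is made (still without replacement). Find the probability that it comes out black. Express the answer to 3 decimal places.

For each hypothesis, P(data | H) works out to: P(data | box A) = (3/11)(2/10) = 3/55; P(data | box B) = (1/8)(0/7) = 0; P(data | box C) = (2/5)(1/4) = 1/10; P(data | box D) = (7/12)(6/11) = 7/22.
The prior-weighted likelihoods are 1/4 · 3/55 = 3/220, 1/4 · 0 = 0, 1/4 · 1/10 = 1/40, 1/4 · 7/22 = 7/88; with total 13/110.
The posterior is then P(box A | data) = 3/26, P(box B | data) = 0, P(box C | data) = 11/52, P(box D | data) = 35/52.
The predictive probability is P(black next | data) = (1/9)(3/26) + (0)(11/52) + (1/2)(35/52) = 109/312.

0.349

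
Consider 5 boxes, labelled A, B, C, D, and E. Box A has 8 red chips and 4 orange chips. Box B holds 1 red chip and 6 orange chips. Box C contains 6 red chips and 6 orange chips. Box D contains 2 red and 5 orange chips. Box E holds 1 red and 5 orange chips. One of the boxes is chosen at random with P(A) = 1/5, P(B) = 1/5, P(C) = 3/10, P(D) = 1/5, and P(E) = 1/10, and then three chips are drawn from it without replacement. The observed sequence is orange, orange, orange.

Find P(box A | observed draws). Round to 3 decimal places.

0.014

For each hypothesis, P(data | H) works out to: P(data | box A) = (4/12)(3/11)(2/10) = 0.018182; P(data | box B) = (6/7)(5/6)(4/5) = 0.57143; P(data | box C) = (6/12)(5/11)(4/10) = 0.090909; P(data | box D) = (5/7)(4/6)(3/5) = 0.28571; P(data | box E) = (5/6)(4/5)(3/4) = 0.5.
Multiplying each by its prior: 1/5 · 0.018182 = 0.0036364, 1/5 · 0.57143 = 0.11429, 3/10 · 0.090909 = 0.027273, 1/5 · 0.28571 = 0.057143, 1/10 · 0.5 = 0.05; with total 0.25234.
Hence P(box A | data) = (0.0036364) / (0.25234) = 0.014411.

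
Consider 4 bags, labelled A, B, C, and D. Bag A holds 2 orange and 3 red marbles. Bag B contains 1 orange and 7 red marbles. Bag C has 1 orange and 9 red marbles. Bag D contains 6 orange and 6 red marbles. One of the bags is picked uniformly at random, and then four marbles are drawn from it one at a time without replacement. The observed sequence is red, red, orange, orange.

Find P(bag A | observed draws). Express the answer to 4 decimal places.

For each hypothesis, P(data | H) works out to: P(data | bag A) = (3/5)(2/4)(2/3)(1/2) = 1/10; P(data | bag B) = (7/8)(6/7)(1/6)(0/5) = 0; P(data | bag C) = (9/10)(8/9)(1/8)(0/7) = 0; P(data | bag D) = (6/12)(5/11)(6/10)(5/9) = 5/66.
Weighting by the prior gives 1/4 · 1/10 = 1/40, 1/4 · 0 = 0, 1/4 · 0 = 0, 1/4 · 5/66 = 5/264; with total 29/660.
By Bayes' rule, P(bag A | data) = (1/40) / (29/660) = 33/58.

0.5690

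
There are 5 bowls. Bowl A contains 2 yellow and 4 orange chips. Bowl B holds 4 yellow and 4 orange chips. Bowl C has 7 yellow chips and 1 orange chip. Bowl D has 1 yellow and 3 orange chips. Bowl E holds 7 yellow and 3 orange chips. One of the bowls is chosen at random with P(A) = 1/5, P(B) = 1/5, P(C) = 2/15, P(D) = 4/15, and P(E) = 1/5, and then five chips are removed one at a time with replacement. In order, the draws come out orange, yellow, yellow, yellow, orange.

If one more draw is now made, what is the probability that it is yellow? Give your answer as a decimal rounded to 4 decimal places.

Under each hypothesis, the probability of the observed sequence is: P(data | bowl A) = (4/6)(2/6)(2/6)(2/6)(4/6) = 0.016461; P(data | bowl B) = (4/8)(4/8)(4/8)(4/8)(4/8) = 0.03125; P(data | bowl C) = (1/8)(7/8)(7/8)(7/8)(1/8) = 0.010468; P(data | bowl D) = (3/4)(1/4)(1/4)(1/4)(3/4) = 0.0087891; P(data | bowl E) = (3/10)(7/10)(7/10)(7/10)(3/10) = 0.03087.
Multiplying each by its prior: 1/5 · 0.016461 = 0.0032922, 1/5 · 0.03125 = 0.00625, 2/15 · 0.010468 = 0.0013957, 4/15 · 0.0087891 = 0.0023437, 1/5 · 0.03087 = 0.006174; summing to 0.019456.
Dividing through by the total gives posterior P(bowl A | data) = 0.16922, P(bowl B | data) = 0.32124, P(bowl C | data) = 0.071736, P(bowl D | data) = 0.12047, P(bowl E | data) = 0.31734.
Averaging over the posterior, P(yellow next | data) = (1/3)(0.16922) + (1/2)(0.32124) + (7/8)(0.071736) + (1/4)(0.12047) + (7/10)(0.31734) = 0.53205.

0.5320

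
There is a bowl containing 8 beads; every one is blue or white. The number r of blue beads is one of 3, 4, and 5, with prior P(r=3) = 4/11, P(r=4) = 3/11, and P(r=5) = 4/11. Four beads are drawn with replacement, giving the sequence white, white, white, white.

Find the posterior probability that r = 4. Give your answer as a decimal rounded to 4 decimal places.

Compute the likelihood of the observed sequence for each case: P(data | r = 3) = (5/8)(5/8)(5/8)(5/8) = 0.15259; P(data | r = 4) = (4/8)(4/8)(4/8)(4/8) = 0.0625; P(data | r = 5) = (3/8)(3/8)(3/8)(3/8) = 0.019775.
Weighting by the prior gives 4/11 · 0.15259 = 0.055487, 3/11 · 0.0625 = 0.017045, 4/11 · 0.019775 = 0.0071911; with total 0.079723.
By Bayes' rule, P(r = 4 | data) = (0.017045) / (0.079723) = 0.21381.

0.2138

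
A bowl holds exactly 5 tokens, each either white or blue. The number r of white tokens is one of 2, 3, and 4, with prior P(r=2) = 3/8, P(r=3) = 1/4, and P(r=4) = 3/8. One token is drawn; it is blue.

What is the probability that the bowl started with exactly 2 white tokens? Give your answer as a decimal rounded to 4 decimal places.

0.5625

Under each hypothesis, the probability of this draw is: P(data | r = 2) = (3/5) = 3/5; P(data | r = 3) = (2/5) = 2/5; P(data | r = 4) = (1/5) = 1/5.
The prior-weighted likelihoods are 3/8 · 3/5 = 9/40, 1/4 · 2/5 = 1/10, 3/8 · 1/5 = 3/40; these sum to 2/5.
Hence P(r = 2 | data) = (9/40) / (2/5) = 9/16.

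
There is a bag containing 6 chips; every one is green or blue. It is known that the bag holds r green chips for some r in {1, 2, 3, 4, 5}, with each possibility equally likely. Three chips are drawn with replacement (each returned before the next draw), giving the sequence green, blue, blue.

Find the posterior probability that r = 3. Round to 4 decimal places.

For each hypothesis, P(data | H) works out to: P(data | r = 1) = (1/6)(5/6)(5/6) = 25/216; P(data | r = 2) = (2/6)(4/6)(4/6) = 4/27; P(data | r = 3) = (3/6)(3/6)(3/6) = 1/8; P(data | r = 4) = (4/6)(2/6)(2/6) = 2/27; P(data | r = 5) = (5/6)(1/6)(1/6) = 5/216.
Weighting by the prior gives 1/5 · 25/216 = 5/216, 1/5 · 4/27 = 4/135, 1/5 · 1/8 = 1/40, 1/5 · 2/27 = 2/135, 1/5 · 5/216 = 1/216; with total 7/72.
By Bayes' rule, P(r = 3 | data) = (1/40) / (7/72) = 9/35.

0.2571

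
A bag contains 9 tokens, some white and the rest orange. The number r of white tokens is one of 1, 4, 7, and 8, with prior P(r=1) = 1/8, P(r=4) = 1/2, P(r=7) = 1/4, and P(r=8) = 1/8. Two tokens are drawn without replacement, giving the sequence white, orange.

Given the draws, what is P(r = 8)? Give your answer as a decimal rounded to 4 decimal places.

0.0645

The likelihood of the observed sequence under each hypothesis: P(data | r = 1) = (1/9)(8/8) = 1/9; P(data | r = 4) = (4/9)(5/8) = 5/18; P(data | r = 7) = (7/9)(2/8) = 7/36; P(data | r = 8) = (8/9)(1/8) = 1/9.
Multiplying each by its prior: 1/8 · 1/9 = 1/72, 1/2 · 5/18 = 5/36, 1/4 · 7/36 = 7/144, 1/8 · 1/9 = 1/72; with total 31/144.
Therefore the posterior P(r = 8 | data) = (1/72) / (31/144) = 2/31.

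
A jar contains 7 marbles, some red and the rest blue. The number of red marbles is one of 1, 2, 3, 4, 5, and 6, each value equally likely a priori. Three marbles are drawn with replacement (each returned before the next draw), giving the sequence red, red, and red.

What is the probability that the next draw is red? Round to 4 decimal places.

The likelihood of the observed sequence under each hypothesis: P(data | r = 1) = (1/7)(1/7)(1/7) = 0.0029155; P(data | r = 2) = (2/7)(2/7)(2/7) = 0.023324; P(data | r = 3) = (3/7)(3/7)(3/7) = 0.078717; P(data | r = 4) = (4/7)(4/7)(4/7) = 0.18659; P(data | r = 5) = (5/7)(5/7)(5/7) = 0.36443; P(data | r = 6) = (6/7)(6/7)(6/7) = 0.62974.
The prior-weighted likelihoods are 1/6 · 0.0029155 = 0.00048591, 1/6 · 0.023324 = 0.0038873, 1/6 · 0.078717 = 0.01312, 1/6 · 0.18659 = 0.031098, 1/6 · 0.36443 = 0.060739, 1/6 · 0.62974 = 0.10496; with total 0.21429.
Normalising, the posterior is P(r = 1 | data) = 0.0022676, P(r = 2 | data) = 0.018141, P(r = 3 | data) = 0.061224, P(r = 4 | data) = 0.14512, P(r = 5 | data) = 0.28345, P(r = 6 | data) = 0.4898.
Averaging over the posterior, P(red next | data) = (1/7)(0.0022676) + (2/7)(0.018141) + (3/7)(0.061224) + (4/7)(0.14512) + (5/7)(0.28345) + (6/7)(0.4898) = 0.73696.

0.7370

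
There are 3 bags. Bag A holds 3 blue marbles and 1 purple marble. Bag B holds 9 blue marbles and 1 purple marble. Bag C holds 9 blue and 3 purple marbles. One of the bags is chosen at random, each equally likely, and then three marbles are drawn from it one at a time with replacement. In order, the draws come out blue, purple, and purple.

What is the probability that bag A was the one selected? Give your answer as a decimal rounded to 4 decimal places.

0.4562

The likelihood of the observed sequence under each hypothesis: P(data | bag A) = (3/4)(1/4)(1/4) = 0.046875; P(data | bag B) = (9/10)(1/10)(1/10) = 0.009; P(data | bag C) = (9/12)(3/12)(3/12) = 0.046875.
The prior-weighted likelihoods are 1/3 · 0.046875 = 0.015625, 1/3 · 0.009 = 0.003, 1/3 · 0.046875 = 0.015625; summing to 0.03425.
Therefore the posterior P(bag A | data) = (0.015625) / (0.03425) = 0.4562.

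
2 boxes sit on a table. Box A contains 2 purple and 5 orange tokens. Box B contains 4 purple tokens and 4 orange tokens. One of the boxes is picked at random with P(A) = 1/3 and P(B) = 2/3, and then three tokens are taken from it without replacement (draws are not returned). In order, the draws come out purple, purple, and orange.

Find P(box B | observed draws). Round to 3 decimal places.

Compute the likelihood of the observed sequence for each case: P(data | box A) = (2/7)(1/6)(5/5) = 1/21; P(data | box B) = (4/8)(3/7)(4/6) = 1/7.
Multiplying each by its prior: 1/3 · 1/21 = 1/63, 2/3 · 1/7 = 2/21; these sum to 1/9.
So P(box B | data) = (2/21) / (1/9) = 6/7.

0.857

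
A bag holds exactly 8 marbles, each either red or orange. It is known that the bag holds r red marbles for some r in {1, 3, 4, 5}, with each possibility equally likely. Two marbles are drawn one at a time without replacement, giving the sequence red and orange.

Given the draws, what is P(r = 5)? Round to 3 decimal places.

The likelihood of the observed sequence under each hypothesis: P(data | r = 1) = (1/8)(7/7) = 1/8; P(data | r = 3) = (3/8)(5/7) = 15/56; P(data | r = 4) = (4/8)(4/7) = 2/7; P(data | r = 5) = (5/8)(3/7) = 15/56.
The prior-weighted likelihoods are 1/4 · 1/8 = 1/32, 1/4 · 15/56 = 15/224, 1/4 · 2/7 = 1/14, 1/4 · 15/56 = 15/224; with total 53/224.
So P(r = 5 | data) = (15/224) / (53/224) = 15/53.

0.283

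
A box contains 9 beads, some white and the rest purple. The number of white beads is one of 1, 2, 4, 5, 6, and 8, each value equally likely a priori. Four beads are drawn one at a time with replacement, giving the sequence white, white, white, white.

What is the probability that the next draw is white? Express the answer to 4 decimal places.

0.7901

The likelihood of the observed sequence under each hypothesis: P(data | r = 1) = (1/9)(1/9)(1/9)(1/9) = 0.00015242; P(data | r = 2) = (2/9)(2/9)(2/9)(2/9) = 0.0024387; P(data | r = 4) = (4/9)(4/9)(4/9)(4/9) = 0.039018; P(data | r = 5) = (5/9)(5/9)(5/9)(5/9) = 0.09526; P(data | r = 6) = (6/9)(6/9)(6/9)(6/9) = 0.19753; P(data | r = 8) = (8/9)(8/9)(8/9)(8/9) = 0.6243.
Weighting by the prior gives 1/6 · 0.00015242 = 2.5403e-05, 1/6 · 0.0024387 = 0.00040644, 1/6 · 0.039018 = 0.0065031, 1/6 · 0.09526 = 0.015877, 1/6 · 0.19753 = 0.032922, 1/6 · 0.6243 = 0.10405; with total 0.15978.
The posterior is then P(r = 1 | data) = 0.00015898, P(r = 2 | data) = 0.0025437, P(r = 4 | data) = 0.0407, P(r = 5 | data) = 0.099364, P(r = 6 | data) = 0.20604, P(r = 8 | data) = 0.65119.
So P(white next | data) = Σ P(white next | H) P(H | data) = (1/9)(0.00015898) + (2/9)(0.0025437) + (4/9)(0.0407) + (5/9)(0.099364) + (2/3)(0.20604) + (8/9)(0.65119) = 0.79007.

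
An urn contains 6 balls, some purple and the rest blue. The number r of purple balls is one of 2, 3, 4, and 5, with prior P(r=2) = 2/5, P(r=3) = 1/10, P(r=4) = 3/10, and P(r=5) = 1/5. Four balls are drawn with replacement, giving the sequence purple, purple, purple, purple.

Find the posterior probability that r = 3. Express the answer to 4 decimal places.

0.0374

Compute the likelihood of the observed sequence for each case: P(data | r = 2) = (2/6)(2/6)(2/6)(2/6) = 0.012346; P(data | r = 3) = (3/6)(3/6)(3/6)(3/6) = 0.0625; P(data | r = 4) = (4/6)(4/6)(4/6)(4/6) = 0.19753; P(data | r = 5) = (5/6)(5/6)(5/6)(5/6) = 0.48225.
Weighting by the prior gives 2/5 · 0.012346 = 0.0049383, 1/10 · 0.0625 = 0.00625, 3/10 · 0.19753 = 0.059259, 1/5 · 0.48225 = 0.096451; these sum to 0.1669.
Hence P(r = 3 | data) = (0.00625) / (0.1669) = 0.037448.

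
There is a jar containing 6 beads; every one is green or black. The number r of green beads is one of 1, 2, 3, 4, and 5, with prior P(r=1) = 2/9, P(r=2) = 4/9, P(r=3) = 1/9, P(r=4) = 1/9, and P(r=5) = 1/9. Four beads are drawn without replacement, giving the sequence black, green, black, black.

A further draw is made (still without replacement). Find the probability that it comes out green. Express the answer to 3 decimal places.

0.345

The likelihood of the observed sequence under each hypothesis: P(data | r = 1) = (5/6)(1/5)(4/4)(3/3) = 1/6; P(data | r = 2) = (4/6)(2/5)(3/4)(2/3) = 2/15; P(data | r = 3) = (3/6)(3/5)(2/4)(1/3) = 1/20; P(data | r = 4) = (2/6)(4/5)(1/4)(0/3) = 0; P(data | r = 5) = (1/6)(5/5)(0/4) = 0.
Multiplying each by its prior: 2/9 · 1/6 = 1/27, 4/9 · 2/15 = 8/135, 1/9 · 1/20 = 1/180, 1/9 · 0 = 0, 1/9 · 0 = 0; with total 11/108.
The posterior is then P(r = 1 | data) = 4/11, P(r = 2 | data) = 32/55, P(r = 3 | data) = 3/55, P(r = 4 | data) = 0, P(r = 5 | data) = 0.
So P(green next | data) = Σ P(green next | H) P(H | data) = (0)(4/11) + (1/2)(32/55) + (1)(3/55) = 19/55.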